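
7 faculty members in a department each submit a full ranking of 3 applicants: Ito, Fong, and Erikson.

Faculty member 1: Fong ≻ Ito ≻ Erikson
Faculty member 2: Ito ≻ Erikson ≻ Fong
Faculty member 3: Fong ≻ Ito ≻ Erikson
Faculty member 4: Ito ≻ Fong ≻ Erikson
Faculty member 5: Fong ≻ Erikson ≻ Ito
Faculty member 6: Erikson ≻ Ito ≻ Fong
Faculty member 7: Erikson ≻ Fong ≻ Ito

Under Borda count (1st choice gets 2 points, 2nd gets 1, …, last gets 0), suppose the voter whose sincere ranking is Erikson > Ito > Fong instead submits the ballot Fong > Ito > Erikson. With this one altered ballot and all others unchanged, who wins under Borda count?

Borda totals with the altered ballot: Ito 7, Fong 10, Erikson 4.
The winner is unchanged: still Fong.

Fong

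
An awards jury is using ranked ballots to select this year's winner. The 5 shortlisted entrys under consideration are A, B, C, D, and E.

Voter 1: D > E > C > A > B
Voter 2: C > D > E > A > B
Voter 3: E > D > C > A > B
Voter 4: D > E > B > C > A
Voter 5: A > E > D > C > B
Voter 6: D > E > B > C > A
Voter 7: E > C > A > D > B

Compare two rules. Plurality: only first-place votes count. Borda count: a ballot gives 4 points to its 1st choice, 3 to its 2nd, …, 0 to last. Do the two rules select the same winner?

No

Plurality first-place counts: A 1, B 0, C 1, D 3, E 2 → D.
Borda totals: A 9, B 4, C 14, D 21, E 22 → E.
The two rules disagree: plurality picks D, Borda picks E.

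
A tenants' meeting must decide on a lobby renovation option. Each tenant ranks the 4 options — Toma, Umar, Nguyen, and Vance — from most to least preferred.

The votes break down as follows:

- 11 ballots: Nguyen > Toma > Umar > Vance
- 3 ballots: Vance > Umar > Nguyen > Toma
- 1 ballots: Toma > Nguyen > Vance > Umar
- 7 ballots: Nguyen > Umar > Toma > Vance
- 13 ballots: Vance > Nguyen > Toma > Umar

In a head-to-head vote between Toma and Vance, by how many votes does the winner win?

3

Ballots ranking Toma above Vance: 11+1+7 = 19.
Ballots ranking Vance above Toma: 3+13 = 16.
Toma wins 19–16, a margin of 3.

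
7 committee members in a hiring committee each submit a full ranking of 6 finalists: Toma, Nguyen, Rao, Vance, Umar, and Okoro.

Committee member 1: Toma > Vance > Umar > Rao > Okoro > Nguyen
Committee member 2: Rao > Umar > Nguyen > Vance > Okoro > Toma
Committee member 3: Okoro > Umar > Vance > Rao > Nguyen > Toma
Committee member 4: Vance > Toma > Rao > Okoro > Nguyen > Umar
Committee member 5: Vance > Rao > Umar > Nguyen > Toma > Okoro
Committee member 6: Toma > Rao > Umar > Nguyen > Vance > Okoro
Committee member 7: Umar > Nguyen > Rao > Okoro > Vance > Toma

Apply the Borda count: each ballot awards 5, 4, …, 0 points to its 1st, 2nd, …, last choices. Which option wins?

Rao

Borda scores:
  Toma: 5 + 0 + 0 + 4 + 1 + 5 + 0 = 15
  Nguyen: 0 + 3 + 1 + 1 + 2 + 2 + 4 = 13
  Rao: 2 + 5 + 2 + 3 + 4 + 4 + 3 = 23
  Vance: 4 + 2 + 3 + 5 + 5 + 1 + 1 = 21
  Umar: 3 + 4 + 4 + 0 + 3 + 3 + 5 = 22
  Okoro: 1 + 1 + 5 + 2 + 0 + 0 + 2 = 11
Rao has the highest total.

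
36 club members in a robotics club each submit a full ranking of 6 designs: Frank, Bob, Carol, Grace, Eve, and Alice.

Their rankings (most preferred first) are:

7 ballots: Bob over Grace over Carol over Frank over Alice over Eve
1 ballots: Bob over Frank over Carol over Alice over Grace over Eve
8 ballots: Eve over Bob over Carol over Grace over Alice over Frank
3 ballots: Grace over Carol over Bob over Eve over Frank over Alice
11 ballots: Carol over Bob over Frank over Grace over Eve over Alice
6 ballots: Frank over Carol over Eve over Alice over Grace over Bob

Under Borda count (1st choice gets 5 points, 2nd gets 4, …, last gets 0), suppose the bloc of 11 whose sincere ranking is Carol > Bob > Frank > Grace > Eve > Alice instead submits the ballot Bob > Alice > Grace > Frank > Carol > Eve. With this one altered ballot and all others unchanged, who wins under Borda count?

Bob

Borda totals with the altered ballot: Frank 73, Bob 136, Carol 95, Grace 99, Eve 64, Alice 73.
The switch changes the winner from Carol to Bob.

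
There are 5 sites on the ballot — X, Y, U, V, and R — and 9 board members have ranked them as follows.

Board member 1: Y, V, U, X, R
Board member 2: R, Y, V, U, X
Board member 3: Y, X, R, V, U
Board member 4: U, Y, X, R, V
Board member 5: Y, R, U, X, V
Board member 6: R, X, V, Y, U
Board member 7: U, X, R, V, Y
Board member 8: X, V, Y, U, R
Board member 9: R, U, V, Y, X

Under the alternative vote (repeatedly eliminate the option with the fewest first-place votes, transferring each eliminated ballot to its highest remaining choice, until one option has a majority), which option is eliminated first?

Round 1: Y 3, R 3, U 2, X 1, V 0. V has the fewest and is eliminated.
Round 2: Y 3, R 3, U 2, X 1. X has the fewest and is eliminated.
Round 3: Y 4, R 3, U 2. U has the fewest and is eliminated.
Round 4: Y 5, R 4. Y has a majority.

V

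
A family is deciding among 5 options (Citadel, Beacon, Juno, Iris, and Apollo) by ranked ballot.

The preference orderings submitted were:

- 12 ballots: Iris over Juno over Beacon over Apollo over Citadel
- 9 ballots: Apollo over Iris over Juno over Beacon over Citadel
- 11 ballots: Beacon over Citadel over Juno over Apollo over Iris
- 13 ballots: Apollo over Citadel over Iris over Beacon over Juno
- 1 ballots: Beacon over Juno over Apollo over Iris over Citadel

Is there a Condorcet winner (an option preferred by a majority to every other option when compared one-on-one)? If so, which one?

Head-to-head results (46 voters total):
Citadel vs Beacon: Beacon wins 33–13.
Citadel vs Juno: Citadel wins 24–22.
Citadel vs Iris: Citadel wins 24–22.
Citadel vs Apollo: Apollo wins 35–11.
Beacon vs Juno: Beacon wins 25–21.
Beacon vs Iris: Iris wins 34–12.
Beacon vs Apollo: Beacon wins 24–22.
Juno vs Iris: Iris wins 34–12.
Juno vs Apollo: Juno wins 24–22.
Iris vs Apollo: Apollo wins 34–12.
No candidate beats all others: Citadel beats Iris beats Beacon beats Citadel, a majority cycle.

There is no Condorcet winner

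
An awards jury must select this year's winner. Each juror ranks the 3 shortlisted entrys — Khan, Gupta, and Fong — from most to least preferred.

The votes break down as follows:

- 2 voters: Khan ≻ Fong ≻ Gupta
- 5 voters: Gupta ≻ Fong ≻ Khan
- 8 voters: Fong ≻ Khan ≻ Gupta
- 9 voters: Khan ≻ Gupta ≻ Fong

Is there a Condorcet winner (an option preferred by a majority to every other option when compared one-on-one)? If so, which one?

None — there is no Condorcet winner

Head-to-head results (24 voters total):
Khan vs Gupta: Khan wins 19–5.
Khan vs Fong: Fong wins 13–11.
Gupta vs Fong: Gupta wins 14–10.
No candidate beats all others: Khan beats Gupta beats Fong beats Khan, a majority cycle.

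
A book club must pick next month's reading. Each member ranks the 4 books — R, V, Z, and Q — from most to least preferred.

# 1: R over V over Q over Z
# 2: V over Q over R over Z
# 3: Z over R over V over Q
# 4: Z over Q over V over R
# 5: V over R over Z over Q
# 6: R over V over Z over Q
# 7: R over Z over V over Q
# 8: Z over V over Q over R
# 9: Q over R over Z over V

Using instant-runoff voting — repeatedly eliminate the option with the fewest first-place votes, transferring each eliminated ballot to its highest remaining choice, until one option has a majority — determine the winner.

Round 1: R 3, Z 3, V 2, Q 1. Q has the fewest and is eliminated.
Round 2: R 4, Z 3, V 2. V has the fewest and is eliminated.
Round 3: R 6, Z 3. R has a majority.

R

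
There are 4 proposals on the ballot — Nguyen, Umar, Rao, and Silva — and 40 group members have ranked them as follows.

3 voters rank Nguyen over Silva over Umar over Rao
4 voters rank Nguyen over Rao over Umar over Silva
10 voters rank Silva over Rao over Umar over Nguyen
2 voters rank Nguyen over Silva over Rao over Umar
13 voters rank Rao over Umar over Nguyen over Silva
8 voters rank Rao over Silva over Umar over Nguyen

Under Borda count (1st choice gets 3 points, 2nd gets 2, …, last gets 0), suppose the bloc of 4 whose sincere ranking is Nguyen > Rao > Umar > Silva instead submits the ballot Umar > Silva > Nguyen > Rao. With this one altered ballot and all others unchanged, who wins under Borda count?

Rao

Borda totals with the altered ballot: Nguyen 32, Umar 59, Rao 85, Silva 64.
The winner is unchanged: still Rao.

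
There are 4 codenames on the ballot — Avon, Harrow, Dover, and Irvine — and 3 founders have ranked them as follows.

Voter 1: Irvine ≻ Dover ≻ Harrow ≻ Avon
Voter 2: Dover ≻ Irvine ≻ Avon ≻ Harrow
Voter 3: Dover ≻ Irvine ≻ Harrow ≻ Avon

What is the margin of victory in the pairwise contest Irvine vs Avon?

3

Ballots ranking Irvine above Avon: 3.
Ballots ranking Avon above Irvine: 0.
Irvine wins 3–0, a margin of 3.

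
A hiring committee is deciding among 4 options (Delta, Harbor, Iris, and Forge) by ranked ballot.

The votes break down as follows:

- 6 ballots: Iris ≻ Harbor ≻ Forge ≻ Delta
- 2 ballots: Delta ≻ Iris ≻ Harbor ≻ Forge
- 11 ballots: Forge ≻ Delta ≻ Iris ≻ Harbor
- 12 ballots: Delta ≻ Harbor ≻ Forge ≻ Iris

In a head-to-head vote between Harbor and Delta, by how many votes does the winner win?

Ballots ranking Harbor above Delta: 6.
Ballots ranking Delta above Harbor: 2+11+12 = 25.
Delta wins 25–6, a margin of 19.

19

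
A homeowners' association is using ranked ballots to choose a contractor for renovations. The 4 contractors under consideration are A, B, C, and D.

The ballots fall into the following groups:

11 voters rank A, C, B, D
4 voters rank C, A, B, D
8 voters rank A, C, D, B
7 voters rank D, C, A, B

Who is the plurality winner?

A

First-place vote totals:
  A: 19
  B: 0
  C: 4
  D: 7
A has the most first-place votes.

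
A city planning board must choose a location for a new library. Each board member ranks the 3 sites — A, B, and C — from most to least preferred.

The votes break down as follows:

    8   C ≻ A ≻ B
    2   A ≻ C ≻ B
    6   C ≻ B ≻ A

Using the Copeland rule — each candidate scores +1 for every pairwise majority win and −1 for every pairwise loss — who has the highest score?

Pairwise results:
  A vs B: A wins 10–6.
  A vs C: C wins 14–2.
  B vs C: C wins 16–0.
Copeland scores (wins − losses):
  A: 1 − 1 = 0
  B: 0 − 2 = -2
  C: 2 − 0 = 2
C has the best Copeland score.

C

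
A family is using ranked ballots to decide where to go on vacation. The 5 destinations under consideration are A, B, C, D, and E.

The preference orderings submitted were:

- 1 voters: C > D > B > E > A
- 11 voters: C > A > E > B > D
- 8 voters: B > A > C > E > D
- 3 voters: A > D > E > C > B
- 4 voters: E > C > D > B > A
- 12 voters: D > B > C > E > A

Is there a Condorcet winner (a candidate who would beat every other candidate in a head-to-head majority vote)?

Head-to-head results (39 voters total):
A vs B: B wins 25–14.
A vs C: C wins 28–11.
A vs D: A wins 22–17.
A vs E: A wins 22–17.
B vs C: B wins 20–19.
B vs D: D wins 20–19.
B vs E: B wins 21–18.
C vs D: C wins 24–15.
C vs E: C wins 32–7.
D vs E: E wins 23–16.
No candidate beats all others: A beats D beats B beats A, a majority cycle.

No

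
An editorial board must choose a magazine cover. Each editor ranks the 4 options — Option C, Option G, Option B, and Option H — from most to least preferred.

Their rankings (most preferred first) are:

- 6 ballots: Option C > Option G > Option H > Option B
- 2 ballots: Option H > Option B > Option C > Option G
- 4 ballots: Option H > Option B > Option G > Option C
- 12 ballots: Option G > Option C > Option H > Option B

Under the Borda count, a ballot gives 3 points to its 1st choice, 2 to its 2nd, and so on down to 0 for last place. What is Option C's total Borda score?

44

Borda scores:
  Option C: 6·3 + 2·1 + 4·0 + 12·2 = 44
  Option G: 6·2 + 2·0 + 4·1 + 12·3 = 52
  Option B: 6·0 + 2·2 + 4·2 + 12·0 = 12
  Option H: 6·1 + 2·3 + 4·3 + 12·1 = 36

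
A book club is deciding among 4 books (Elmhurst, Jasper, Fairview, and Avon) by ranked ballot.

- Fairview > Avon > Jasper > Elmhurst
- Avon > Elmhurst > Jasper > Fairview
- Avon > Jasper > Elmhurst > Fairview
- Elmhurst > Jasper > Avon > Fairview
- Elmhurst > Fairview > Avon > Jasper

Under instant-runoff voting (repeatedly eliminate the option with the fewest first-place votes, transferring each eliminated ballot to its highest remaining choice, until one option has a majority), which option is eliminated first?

Jasper

Round 1: Elmhurst 2, Avon 2, Fairview 1, Jasper 0. Jasper has the fewest and is eliminated.
Round 2: Elmhurst 2, Avon 2, Fairview 1. Fairview has the fewest and is eliminated.
Round 3: Avon 3, Elmhurst 2. Avon has a majority.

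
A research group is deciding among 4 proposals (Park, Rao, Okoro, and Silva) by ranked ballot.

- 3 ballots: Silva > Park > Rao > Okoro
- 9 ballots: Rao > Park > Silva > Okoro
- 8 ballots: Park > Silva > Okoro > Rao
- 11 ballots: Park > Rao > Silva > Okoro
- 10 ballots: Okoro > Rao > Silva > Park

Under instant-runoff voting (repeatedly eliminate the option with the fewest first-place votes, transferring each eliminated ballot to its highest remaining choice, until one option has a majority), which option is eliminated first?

Round 1: Park 19, Okoro 10, Rao 9, Silva 3. Silva has the fewest and is eliminated.
Round 2: Park 22, Okoro 10, Rao 9. Park has a majority.

Silva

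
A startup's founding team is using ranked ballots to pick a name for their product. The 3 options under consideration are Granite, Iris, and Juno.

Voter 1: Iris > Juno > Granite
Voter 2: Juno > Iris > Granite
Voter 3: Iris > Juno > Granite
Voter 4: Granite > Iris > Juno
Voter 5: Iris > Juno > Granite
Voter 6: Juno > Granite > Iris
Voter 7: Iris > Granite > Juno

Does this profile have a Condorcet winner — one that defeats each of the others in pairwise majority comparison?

Head-to-head results (7 voters total):
Granite vs Iris: Iris wins 5–2.
Granite vs Juno: Juno wins 5–2.
Iris vs Juno: Iris wins 5–2.
Iris beats each rival — Granite (5–2), Juno (5–2) — so Iris is the Condorcet winner.

Yes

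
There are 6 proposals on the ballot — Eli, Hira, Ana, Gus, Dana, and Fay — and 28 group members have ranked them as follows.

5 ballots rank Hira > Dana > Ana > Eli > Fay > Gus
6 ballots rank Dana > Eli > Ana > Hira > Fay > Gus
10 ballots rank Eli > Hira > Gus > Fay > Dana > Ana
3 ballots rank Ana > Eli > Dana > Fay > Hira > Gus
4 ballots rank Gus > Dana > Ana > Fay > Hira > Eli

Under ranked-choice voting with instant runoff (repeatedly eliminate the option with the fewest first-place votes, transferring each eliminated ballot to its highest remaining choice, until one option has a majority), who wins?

Dana

Round 1: Eli 10, Dana 6, Hira 5, Gus 4, Ana 3, Fay 0. Fay has the fewest and is eliminated.
Round 2: Eli 10, Dana 6, Hira 5, Gus 4, Ana 3. Ana has the fewest and is eliminated.
Round 3: Eli 13, Dana 6, Hira 5, Gus 4. Gus has the fewest and is eliminated.
Round 4: Eli 13, Dana 10, Hira 5. Hira has the fewest and is eliminated.
Round 5: Dana 15, Eli 13. Dana has a majority.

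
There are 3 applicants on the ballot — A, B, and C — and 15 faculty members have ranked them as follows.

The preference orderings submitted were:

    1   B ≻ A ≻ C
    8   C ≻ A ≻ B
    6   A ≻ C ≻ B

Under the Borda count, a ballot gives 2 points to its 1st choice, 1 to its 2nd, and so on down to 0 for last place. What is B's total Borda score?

2

Borda scores:
  A: 1 + 8·1 + 6·2 = 21
  B: 2 + 8·0 + 6·0 = 2
  C: 0 + 8·2 + 6·1 = 22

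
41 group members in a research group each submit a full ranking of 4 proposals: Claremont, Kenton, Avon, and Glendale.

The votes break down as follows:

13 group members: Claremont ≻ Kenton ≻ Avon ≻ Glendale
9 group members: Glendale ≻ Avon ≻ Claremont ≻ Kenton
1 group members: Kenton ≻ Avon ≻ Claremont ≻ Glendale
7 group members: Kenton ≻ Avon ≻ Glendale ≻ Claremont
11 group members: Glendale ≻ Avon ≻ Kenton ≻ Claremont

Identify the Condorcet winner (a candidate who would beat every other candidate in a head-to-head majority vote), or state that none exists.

Head-to-head results (41 voters total):
Claremont vs Kenton: Claremont wins 22–19.
Claremont vs Avon: Avon wins 28–13.
Claremont vs Glendale: Glendale wins 27–14.
Kenton vs Avon: Kenton wins 21–20.
Kenton vs Glendale: Kenton wins 21–20.
Avon vs Glendale: Avon wins 21–20.
No candidate beats all others: Claremont beats Kenton beats Avon beats Claremont, a majority cycle.

None — there is no Condorcet winner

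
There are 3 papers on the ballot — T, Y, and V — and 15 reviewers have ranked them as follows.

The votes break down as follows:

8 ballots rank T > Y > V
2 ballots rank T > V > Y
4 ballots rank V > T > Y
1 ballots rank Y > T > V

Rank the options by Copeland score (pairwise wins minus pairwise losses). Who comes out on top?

Pairwise results:
  T vs Y: T wins 14–1.
  T vs V: T wins 11–4.
  Y vs V: Y wins 9–6.
Copeland scores (wins − losses):
  T: 2 − 0 = 2
  Y: 1 − 1 = 0
  V: 0 − 2 = -2
T has the best Copeland score.

T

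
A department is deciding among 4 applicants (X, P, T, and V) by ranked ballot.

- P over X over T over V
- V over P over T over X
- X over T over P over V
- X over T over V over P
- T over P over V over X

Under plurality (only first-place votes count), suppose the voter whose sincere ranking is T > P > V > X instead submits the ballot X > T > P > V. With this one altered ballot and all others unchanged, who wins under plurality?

X

First-place totals with the altered ballot: X 3, P 1, T 0, V 1.
The winner is unchanged: still X.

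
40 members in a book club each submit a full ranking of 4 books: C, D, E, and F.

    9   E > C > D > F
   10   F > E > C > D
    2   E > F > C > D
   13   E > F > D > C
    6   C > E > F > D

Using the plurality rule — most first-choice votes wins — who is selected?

E

First-place vote totals:
  C: 6
  D: 0
  E: 24
  F: 10
E has the most first-place votes.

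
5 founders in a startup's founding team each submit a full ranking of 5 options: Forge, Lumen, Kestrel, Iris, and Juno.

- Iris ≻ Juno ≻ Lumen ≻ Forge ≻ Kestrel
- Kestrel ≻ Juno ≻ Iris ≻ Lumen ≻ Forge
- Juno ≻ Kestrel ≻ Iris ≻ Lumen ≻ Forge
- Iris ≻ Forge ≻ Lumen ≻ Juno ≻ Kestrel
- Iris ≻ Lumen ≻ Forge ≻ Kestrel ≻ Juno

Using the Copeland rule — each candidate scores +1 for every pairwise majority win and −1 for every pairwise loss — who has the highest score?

Pairwise results:
  Forge vs Lumen: Lumen wins 4–1.
  Forge vs Kestrel: Forge wins 3–2.
  Forge vs Iris: Iris wins 5–0.
  Forge vs Juno: Juno wins 3–2.
  Lumen vs Kestrel: Lumen wins 3–2.
  Lumen vs Iris: Iris wins 5–0.
  Lumen vs Juno: Juno wins 3–2.
  Kestrel vs Iris: Iris wins 3–2.
  Kestrel vs Juno: Juno wins 3–2.
  Iris vs Juno: Iris wins 3–2.
Copeland scores (wins − losses):
  Forge: 1 − 3 = -2
  Lumen: 2 − 2 = 0
  Kestrel: 0 − 4 = -4
  Iris: 4 − 0 = 4
  Juno: 3 − 1 = 2
Iris has the best Copeland score.

Iris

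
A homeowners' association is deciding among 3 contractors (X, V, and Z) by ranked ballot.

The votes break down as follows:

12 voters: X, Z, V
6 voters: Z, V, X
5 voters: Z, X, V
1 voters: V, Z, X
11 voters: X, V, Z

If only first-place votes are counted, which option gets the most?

X

First-place vote totals:
  X: 23
  V: 1
  Z: 11
X has the most first-place votes.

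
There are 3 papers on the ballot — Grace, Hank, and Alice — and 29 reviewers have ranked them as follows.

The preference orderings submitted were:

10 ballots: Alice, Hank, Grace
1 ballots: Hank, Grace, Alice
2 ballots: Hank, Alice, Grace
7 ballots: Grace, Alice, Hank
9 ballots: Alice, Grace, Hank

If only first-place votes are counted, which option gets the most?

Alice

First-place vote totals:
  Grace: 7
  Hank: 3
  Alice: 19
Alice has the most first-place votes.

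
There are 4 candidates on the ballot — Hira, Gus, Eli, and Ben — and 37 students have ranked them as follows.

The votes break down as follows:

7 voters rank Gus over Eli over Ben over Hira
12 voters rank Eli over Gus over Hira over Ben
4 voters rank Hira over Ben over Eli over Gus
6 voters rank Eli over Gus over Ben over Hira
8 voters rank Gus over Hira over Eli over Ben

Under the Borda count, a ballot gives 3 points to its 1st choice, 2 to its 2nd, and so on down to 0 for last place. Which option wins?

Gus

Borda scores:
  Hira: 7·0 + 12·1 + 4·3 + 6·0 + 8·2 = 40
  Gus: 7·3 + 12·2 + 4·0 + 6·2 + 8·3 = 81
  Eli: 7·2 + 12·3 + 4·1 + 6·3 + 8·1 = 80
  Ben: 7·1 + 12·0 + 4·2 + 6·1 + 8·0 = 21
Gus has the highest total.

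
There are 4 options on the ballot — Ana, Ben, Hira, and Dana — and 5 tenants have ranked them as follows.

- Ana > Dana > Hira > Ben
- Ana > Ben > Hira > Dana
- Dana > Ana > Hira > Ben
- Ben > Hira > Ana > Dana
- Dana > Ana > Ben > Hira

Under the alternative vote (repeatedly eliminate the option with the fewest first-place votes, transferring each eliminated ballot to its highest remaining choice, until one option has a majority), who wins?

Ana

Round 1: Ana 2, Dana 2, Ben 1, Hira 0. Hira has the fewest and is eliminated.
Round 2: Ana 2, Dana 2, Ben 1. Ben has the fewest and is eliminated.
Round 3: Ana 3, Dana 2. Ana has a majority.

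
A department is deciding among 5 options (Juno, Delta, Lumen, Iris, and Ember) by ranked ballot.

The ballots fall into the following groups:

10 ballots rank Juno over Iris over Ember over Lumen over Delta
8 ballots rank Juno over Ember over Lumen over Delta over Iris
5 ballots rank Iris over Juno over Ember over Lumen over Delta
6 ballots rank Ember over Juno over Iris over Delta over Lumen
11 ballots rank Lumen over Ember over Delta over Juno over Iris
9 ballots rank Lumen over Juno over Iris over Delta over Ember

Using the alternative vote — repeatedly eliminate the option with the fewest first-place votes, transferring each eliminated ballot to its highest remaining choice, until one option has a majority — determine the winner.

Round 1: Lumen 20, Juno 18, Ember 6, Iris 5, Delta 0. Delta has the fewest and is eliminated.
Round 2: Lumen 20, Juno 18, Ember 6, Iris 5. Iris has the fewest and is eliminated.
Round 3: Juno 23, Lumen 20, Ember 6. Ember has the fewest and is eliminated.
Round 4: Juno 29, Lumen 20. Juno has a majority.

Juno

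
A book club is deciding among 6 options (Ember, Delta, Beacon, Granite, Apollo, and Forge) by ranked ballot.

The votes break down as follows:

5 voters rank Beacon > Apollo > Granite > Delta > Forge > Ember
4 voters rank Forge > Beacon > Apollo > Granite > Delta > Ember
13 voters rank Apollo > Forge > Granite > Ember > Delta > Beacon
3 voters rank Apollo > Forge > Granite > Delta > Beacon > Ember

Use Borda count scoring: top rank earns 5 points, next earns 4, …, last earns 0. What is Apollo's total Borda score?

Borda scores:
  Ember: 5·0 + 4·0 + 13·2 + 3·0 = 26
  Delta: 5·2 + 4·1 + 13·1 + 3·2 = 33
  Beacon: 5·5 + 4·4 + 13·0 + 3·1 = 44
  Granite: 5·3 + 4·2 + 13·3 + 3·3 = 71
  Apollo: 5·4 + 4·3 + 13·5 + 3·5 = 112
  Forge: 5·1 + 4·5 + 13·4 + 3·4 = 89

112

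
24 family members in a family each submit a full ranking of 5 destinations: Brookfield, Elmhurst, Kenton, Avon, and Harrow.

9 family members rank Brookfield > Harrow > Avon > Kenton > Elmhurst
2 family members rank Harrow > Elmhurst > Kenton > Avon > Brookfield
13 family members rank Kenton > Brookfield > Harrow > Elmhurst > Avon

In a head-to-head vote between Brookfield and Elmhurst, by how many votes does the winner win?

Ballots ranking Brookfield above Elmhurst: 9+13 = 22.
Ballots ranking Elmhurst above Brookfield: 2.
Brookfield wins 22–2, a margin of 20.

20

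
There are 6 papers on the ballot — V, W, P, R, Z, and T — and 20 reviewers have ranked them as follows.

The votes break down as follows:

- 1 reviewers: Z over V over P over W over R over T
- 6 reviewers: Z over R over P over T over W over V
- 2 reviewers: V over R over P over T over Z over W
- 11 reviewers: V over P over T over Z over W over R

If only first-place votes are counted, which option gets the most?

First-place vote totals:
  V: 13
  W: 0
  P: 0
  R: 0
  Z: 7
  T: 0
V has the most first-place votes.

V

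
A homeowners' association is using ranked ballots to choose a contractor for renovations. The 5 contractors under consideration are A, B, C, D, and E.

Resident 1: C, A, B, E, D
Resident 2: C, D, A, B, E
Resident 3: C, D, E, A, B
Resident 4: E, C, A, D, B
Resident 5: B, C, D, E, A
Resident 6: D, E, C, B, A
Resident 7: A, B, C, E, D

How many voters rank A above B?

Ballots ranking A above B: 5.
Ballots ranking B above A: 2.
So 5 of 7 voters prefer A to B.

5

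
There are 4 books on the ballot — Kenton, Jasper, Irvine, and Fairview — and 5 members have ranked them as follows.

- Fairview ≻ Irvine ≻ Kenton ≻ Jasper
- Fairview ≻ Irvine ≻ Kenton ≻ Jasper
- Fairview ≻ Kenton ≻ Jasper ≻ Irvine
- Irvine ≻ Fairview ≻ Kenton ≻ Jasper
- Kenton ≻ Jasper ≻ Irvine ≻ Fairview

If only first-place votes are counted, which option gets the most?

First-place vote totals:
  Kenton: 1
  Jasper: 0
  Irvine: 1
  Fairview: 3
Fairview has the most first-place votes.

Fairview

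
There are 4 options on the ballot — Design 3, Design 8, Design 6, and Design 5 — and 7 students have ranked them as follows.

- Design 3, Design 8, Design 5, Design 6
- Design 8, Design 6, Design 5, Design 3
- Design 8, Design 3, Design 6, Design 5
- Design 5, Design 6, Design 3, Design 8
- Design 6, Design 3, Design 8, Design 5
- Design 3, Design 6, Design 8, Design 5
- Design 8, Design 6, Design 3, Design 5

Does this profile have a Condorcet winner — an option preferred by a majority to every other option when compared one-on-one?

No

Head-to-head results (7 voters total):
Design 3 vs Design 8: Design 3 wins 4–3.
Design 3 vs Design 6: Design 6 wins 4–3.
Design 3 vs Design 5: Design 3 wins 5–2.
Design 8 vs Design 6: Design 8 wins 4–3.
Design 8 vs Design 5: Design 8 wins 6–1.
Design 6 vs Design 5: Design 6 wins 5–2.
No candidate beats all others: Design 3 beats Design 8 beats Design 6 beats Design 3, a majority cycle.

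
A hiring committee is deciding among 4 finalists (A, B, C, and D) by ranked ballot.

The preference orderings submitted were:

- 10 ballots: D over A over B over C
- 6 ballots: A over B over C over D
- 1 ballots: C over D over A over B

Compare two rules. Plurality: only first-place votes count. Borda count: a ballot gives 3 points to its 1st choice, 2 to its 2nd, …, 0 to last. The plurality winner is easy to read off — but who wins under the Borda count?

A

Plurality first-place counts: A 6, B 0, C 1, D 10 → D.
Borda totals: A 39, B 22, C 9, D 32 → A.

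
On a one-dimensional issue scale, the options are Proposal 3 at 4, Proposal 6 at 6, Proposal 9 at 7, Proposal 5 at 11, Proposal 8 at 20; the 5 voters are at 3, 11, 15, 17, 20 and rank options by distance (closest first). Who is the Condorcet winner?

Proposal 5

With single-peaked preferences on a line, the Condorcet winner is the candidate closest to the median voter.
The median voter (position 15) is closest to Proposal 5 at 11.
Check: Proposal 5 vs Proposal 8 — voters closer to Proposal 5: 3 of 5.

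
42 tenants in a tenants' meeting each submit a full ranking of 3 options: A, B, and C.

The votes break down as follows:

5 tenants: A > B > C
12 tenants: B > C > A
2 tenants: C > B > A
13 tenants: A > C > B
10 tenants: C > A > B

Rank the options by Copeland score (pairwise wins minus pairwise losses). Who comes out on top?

C

Pairwise results:
  A vs B: A wins 28–14.
  A vs C: C wins 24–18.
  B vs C: C wins 25–17.
Copeland scores (wins − losses):
  A: 1 − 1 = 0
  B: 0 − 2 = -2
  C: 2 − 0 = 2
C has the best Copeland score.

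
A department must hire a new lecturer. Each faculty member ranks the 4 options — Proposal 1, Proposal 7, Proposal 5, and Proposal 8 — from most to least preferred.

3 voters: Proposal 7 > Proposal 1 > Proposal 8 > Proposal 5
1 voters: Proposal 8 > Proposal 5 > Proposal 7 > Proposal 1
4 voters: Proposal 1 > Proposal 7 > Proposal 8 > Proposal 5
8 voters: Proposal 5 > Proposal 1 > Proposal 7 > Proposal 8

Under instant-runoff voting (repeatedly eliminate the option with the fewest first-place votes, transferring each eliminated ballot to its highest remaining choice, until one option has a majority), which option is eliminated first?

Proposal 8

Round 1: Proposal 5 8, Proposal 1 4, Proposal 7 3, Proposal 8 1. Proposal 8 has the fewest and is eliminated.
Round 2: Proposal 5 9, Proposal 1 4, Proposal 7 3. Proposal 5 has a majority.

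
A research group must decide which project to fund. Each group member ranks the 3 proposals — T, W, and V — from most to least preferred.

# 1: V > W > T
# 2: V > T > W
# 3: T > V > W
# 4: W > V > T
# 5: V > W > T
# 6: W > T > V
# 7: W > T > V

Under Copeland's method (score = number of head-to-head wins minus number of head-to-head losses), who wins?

Pairwise results:
  T vs W: W wins 5–2.
  T vs V: V wins 4–3.
  W vs V: V wins 4–3.
Copeland scores (wins − losses):
  T: 0 − 2 = -2
  W: 1 − 1 = 0
  V: 2 − 0 = 2
V has the best Copeland score.

V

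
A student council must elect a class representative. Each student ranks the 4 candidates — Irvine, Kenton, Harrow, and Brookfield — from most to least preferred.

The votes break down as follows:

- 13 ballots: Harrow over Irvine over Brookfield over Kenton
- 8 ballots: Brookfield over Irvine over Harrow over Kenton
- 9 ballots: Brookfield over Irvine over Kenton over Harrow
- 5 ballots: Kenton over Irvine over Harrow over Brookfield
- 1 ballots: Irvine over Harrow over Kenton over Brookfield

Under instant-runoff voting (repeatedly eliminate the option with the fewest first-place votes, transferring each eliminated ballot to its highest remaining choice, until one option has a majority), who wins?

Round 1: Brookfield 17, Harrow 13, Kenton 5, Irvine 1. Irvine has the fewest and is eliminated.
Round 2: Brookfield 17, Harrow 14, Kenton 5. Kenton has the fewest and is eliminated.
Round 3: Harrow 19, Brookfield 17. Harrow has a majority.

Harrow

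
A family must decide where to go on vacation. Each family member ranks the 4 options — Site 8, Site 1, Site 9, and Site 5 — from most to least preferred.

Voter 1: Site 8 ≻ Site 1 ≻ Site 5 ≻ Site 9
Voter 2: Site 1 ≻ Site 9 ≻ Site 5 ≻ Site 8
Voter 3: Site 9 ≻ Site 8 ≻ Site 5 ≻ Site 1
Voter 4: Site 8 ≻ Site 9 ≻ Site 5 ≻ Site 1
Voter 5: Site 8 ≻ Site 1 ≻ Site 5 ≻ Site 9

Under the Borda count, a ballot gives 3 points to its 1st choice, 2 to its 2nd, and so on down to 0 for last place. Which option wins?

Site 8

Borda scores:
  Site 8: 3 + 0 + 2 + 3 + 3 = 11
  Site 1: 2 + 3 + 0 + 0 + 2 = 7
  Site 9: 0 + 2 + 3 + 2 + 0 = 7
  Site 5: 1 + 1 + 1 + 1 + 1 = 5
Site 8 has the highest total.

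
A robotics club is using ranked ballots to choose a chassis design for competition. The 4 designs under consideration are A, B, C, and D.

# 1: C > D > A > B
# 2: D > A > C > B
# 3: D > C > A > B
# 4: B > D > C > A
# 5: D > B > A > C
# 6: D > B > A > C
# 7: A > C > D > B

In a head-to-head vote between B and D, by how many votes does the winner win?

Ballots ranking B above D: 1.
Ballots ranking D above B: 6.
D wins 6–1, a margin of 5.

5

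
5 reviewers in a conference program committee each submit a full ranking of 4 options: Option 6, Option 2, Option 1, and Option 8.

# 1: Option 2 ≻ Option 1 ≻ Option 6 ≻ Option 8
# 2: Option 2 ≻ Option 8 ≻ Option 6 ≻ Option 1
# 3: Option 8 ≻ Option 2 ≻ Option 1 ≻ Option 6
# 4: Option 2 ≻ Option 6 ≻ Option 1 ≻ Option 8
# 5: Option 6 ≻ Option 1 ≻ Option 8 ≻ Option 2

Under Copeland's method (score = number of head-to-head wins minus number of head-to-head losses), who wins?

Pairwise results:
  Option 6 vs Option 2: Option 2 wins 4–1.
  Option 6 vs Option 1: Option 6 wins 3–2.
  Option 6 vs Option 8: Option 6 wins 3–2.
  Option 2 vs Option 1: Option 2 wins 4–1.
  Option 2 vs Option 8: Option 2 wins 3–2.
  Option 1 vs Option 8: Option 1 wins 3–2.
Copeland scores (wins − losses):
  Option 6: 2 − 1 = 1
  Option 2: 3 − 0 = 3
  Option 1: 1 − 2 = -1
  Option 8: 0 − 3 = -3
Option 2 has the best Copeland score.

Option 2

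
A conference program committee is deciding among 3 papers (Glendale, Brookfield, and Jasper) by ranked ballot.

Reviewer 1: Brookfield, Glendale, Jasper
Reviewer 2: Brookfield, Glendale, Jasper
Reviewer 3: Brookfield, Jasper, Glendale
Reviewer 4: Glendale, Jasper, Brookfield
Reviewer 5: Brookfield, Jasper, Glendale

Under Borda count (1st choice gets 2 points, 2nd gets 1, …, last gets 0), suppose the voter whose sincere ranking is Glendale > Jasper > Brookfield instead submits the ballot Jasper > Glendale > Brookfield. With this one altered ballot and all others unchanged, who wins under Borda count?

Borda totals with the altered ballot: Glendale 3, Brookfield 8, Jasper 4.
The winner is unchanged: still Brookfield.

Brookfield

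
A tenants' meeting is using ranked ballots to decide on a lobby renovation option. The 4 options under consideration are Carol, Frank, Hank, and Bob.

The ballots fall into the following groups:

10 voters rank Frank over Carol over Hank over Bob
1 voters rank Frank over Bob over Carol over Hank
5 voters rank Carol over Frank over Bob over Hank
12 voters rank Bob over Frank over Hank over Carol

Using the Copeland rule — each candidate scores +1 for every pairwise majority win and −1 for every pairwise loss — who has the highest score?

Frank

Pairwise results:
  Carol vs Frank: Frank wins 23–5.
  Carol vs Hank: Carol wins 16–12.
  Carol vs Bob: Carol wins 15–13.
  Frank vs Hank: Frank wins 28–0.
  Frank vs Bob: Frank wins 16–12.
  Hank vs Bob: Bob wins 18–10.
Copeland scores (wins − losses):
  Carol: 2 − 1 = 1
  Frank: 3 − 0 = 3
  Hank: 0 − 3 = -3
  Bob: 1 − 2 = -1
Frank has the best Copeland score.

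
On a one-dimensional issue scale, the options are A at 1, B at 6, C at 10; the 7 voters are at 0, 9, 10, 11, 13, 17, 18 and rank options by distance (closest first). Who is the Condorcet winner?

With single-peaked preferences on a line, the Condorcet winner is the candidate closest to the median voter.
The median voter (position 11) is closest to C at 10.
Check: C vs A — voters closer to C: 6 of 7.

C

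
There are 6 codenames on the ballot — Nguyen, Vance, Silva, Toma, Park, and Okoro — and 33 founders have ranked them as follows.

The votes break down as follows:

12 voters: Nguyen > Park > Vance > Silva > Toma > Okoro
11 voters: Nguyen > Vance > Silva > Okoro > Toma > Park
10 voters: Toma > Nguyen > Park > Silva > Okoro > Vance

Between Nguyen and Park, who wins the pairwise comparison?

Ballots ranking Nguyen above Park: 12+11+10 = 33.
Ballots ranking Park above Nguyen: 0.
Nguyen wins the head-to-head, 33–0.

Nguyen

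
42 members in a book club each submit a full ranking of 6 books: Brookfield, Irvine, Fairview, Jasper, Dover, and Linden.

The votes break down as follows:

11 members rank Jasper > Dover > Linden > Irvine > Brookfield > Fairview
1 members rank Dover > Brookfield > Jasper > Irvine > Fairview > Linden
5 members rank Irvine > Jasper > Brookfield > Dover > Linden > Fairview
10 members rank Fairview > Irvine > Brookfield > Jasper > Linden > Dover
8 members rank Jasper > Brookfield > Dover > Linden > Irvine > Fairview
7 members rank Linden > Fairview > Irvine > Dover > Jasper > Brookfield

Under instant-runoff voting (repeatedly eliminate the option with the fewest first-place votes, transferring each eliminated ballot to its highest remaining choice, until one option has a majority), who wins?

Jasper

Round 1: Jasper 19, Fairview 10, Linden 7, Irvine 5, Dover 1, Brookfield 0. Brookfield has the fewest and is eliminated.
Round 2: Jasper 19, Fairview 10, Linden 7, Irvine 5, Dover 1. Dover has the fewest and is eliminated.
Round 3: Jasper 20, Fairview 10, Linden 7, Irvine 5. Irvine has the fewest and is eliminated.
Round 4: Jasper 25, Fairview 10, Linden 7. Jasper has a majority.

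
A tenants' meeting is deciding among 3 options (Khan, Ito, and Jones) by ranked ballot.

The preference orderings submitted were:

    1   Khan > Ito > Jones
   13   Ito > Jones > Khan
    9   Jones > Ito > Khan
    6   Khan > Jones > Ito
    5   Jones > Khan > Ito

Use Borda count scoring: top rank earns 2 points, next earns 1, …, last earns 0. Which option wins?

Borda scores:
  Khan: 2 + 13·0 + 9·0 + 6·2 + 5·1 = 19
  Ito: 1 + 13·2 + 9·1 + 6·0 + 5·0 = 36
  Jones: 0 + 13·1 + 9·2 + 6·1 + 5·2 = 47
Jones has the highest total.

Jones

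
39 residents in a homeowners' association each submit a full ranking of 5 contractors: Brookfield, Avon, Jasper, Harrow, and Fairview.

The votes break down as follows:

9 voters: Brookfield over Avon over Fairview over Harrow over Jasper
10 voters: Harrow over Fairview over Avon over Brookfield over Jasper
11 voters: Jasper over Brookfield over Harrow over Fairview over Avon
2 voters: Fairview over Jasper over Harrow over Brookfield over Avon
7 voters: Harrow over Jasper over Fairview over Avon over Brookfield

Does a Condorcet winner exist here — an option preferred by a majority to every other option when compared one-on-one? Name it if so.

No Condorcet winner

Head-to-head results (39 voters total):
Brookfield vs Avon: Brookfield wins 22–17.
Brookfield vs Jasper: Jasper wins 20–19.
Brookfield vs Harrow: Brookfield wins 20–19.
Brookfield vs Fairview: Brookfield wins 20–19.
Avon vs Jasper: Jasper wins 20–19.
Avon vs Harrow: Harrow wins 30–9.
Avon vs Fairview: Fairview wins 30–9.
Jasper vs Harrow: Harrow wins 26–13.
Jasper vs Fairview: Fairview wins 21–18.
Harrow vs Fairview: Harrow wins 28–11.
No candidate beats all others: Brookfield beats Harrow beats Jasper beats Brookfield, a majority cycle.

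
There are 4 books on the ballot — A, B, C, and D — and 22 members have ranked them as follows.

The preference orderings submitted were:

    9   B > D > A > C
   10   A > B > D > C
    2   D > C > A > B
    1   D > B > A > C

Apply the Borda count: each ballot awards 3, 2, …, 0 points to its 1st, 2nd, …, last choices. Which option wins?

Borda scores:
  A: 9·1 + 10·3 + 2·1 + 1 = 42
  B: 9·3 + 10·2 + 2·0 + 2 = 49
  C: 9·0 + 10·0 + 2·2 + 0 = 4
  D: 9·2 + 10·1 + 2·3 + 3 = 37
B has the highest total.

B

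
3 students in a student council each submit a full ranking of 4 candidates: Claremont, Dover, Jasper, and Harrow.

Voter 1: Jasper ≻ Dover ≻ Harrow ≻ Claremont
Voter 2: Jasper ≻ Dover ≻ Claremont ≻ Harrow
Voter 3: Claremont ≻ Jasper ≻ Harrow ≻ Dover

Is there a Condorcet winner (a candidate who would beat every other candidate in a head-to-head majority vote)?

Head-to-head results (3 voters total):
Claremont vs Dover: Dover wins 2–1.
Claremont vs Jasper: Jasper wins 2–1.
Claremont vs Harrow: Claremont wins 2–1.
Dover vs Jasper: Jasper wins 3–0.
Dover vs Harrow: Dover wins 2–1.
Jasper vs Harrow: Jasper wins 3–0.
Jasper beats each rival — Claremont (2–1), Dover (3–0), Harrow (3–0) — so Jasper is the Condorcet winner.

Yes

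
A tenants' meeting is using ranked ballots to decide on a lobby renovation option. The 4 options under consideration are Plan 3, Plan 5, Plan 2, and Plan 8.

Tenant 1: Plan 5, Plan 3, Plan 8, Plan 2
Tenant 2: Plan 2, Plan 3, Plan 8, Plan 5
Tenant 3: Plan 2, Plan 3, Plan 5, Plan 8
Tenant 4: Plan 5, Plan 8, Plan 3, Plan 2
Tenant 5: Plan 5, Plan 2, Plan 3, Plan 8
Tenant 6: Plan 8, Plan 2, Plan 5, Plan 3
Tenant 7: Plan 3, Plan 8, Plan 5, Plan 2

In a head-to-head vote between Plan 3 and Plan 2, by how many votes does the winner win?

Ballots ranking Plan 3 above Plan 2: 3.
Ballots ranking Plan 2 above Plan 3: 4.
Plan 2 wins 4–3, a margin of 1.

1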